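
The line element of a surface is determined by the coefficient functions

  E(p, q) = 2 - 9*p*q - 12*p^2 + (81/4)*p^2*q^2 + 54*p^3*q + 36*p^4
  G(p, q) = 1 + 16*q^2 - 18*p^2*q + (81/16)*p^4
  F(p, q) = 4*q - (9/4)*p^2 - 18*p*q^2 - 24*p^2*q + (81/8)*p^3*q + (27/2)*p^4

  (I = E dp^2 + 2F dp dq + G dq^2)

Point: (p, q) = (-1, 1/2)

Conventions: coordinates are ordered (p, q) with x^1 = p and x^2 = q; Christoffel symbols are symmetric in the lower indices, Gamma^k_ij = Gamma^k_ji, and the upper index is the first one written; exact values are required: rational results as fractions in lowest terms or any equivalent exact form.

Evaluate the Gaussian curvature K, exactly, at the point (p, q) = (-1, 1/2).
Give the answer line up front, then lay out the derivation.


Answer: K = 400/1587

E = 137/16, F = 11/16, G = 17/16, EG - F^2 = 69/8 at the point
E_p = -429/8, E_q = -99/4, F_p = -237/16, F_q = -97/8, G_p = -9/4, G_q = -2
E_qq = 81/2, F_pq = 483/8, G_pp = 171/4
Brioschi: K = (det M1 - det M2) / (EG - F^2)^2 with the standard first/second-derivative matrices M1, M2.
M1 = [[-E_qq/2 + F_pq - G_pp/2, E_p/2, F_p - E_q/2], [F_q - G_p/2, E, F], [G_q/2, F, G]] = [[75/4, -429/16, -39/16], [-11, 137/16, 11/16], [-1, 11/16, 17/16]]; det M1 = -4341/32
M2 = [[0, E_q/2, G_p/2], [E_q/2, E, F], [G_p/2, F, G]] = [[0, -99/8, -9/8], [-99/8, 137/16, 11/16], [-9/8, 11/16, 17/16]]; det M2 = -4941/32
det M1 - det M2 = 75/4; K = 75/4 / (69/8)^2 = 400/1587


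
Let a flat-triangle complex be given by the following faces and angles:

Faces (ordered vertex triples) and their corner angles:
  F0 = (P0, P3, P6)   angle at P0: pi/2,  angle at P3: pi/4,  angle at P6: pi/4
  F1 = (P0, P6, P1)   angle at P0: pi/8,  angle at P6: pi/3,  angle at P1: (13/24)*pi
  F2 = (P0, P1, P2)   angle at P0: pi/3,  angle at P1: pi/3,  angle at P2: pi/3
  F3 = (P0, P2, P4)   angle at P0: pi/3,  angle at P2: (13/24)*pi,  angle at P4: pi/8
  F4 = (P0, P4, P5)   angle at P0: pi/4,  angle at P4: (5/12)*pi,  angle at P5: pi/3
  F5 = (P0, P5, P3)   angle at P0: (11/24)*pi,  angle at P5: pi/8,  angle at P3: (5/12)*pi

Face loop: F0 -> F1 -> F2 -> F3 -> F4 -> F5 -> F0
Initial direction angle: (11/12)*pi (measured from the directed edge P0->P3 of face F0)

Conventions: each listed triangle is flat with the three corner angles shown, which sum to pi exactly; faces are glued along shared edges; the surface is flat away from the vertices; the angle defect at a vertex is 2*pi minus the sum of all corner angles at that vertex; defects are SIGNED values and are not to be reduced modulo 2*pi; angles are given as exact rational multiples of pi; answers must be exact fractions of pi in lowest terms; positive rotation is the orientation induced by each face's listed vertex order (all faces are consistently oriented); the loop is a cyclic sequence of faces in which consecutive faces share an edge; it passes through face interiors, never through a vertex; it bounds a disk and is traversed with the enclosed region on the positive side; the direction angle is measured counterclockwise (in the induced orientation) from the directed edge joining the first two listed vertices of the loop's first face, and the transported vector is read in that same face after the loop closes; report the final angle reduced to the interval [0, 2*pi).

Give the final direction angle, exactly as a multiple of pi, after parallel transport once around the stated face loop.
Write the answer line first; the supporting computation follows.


Answer: final direction angle = (11/12)*pi

enclosed vertex P0: corner angles sum to 2*pi, defect = 2*pi - 2*pi = 0
the final direction is the initial angle plus the enclosed defects, taken mod 2*pi in the induced orientation
final angle = (11/12)*pi + 0 = (11/12)*pi (mod 2*pi)


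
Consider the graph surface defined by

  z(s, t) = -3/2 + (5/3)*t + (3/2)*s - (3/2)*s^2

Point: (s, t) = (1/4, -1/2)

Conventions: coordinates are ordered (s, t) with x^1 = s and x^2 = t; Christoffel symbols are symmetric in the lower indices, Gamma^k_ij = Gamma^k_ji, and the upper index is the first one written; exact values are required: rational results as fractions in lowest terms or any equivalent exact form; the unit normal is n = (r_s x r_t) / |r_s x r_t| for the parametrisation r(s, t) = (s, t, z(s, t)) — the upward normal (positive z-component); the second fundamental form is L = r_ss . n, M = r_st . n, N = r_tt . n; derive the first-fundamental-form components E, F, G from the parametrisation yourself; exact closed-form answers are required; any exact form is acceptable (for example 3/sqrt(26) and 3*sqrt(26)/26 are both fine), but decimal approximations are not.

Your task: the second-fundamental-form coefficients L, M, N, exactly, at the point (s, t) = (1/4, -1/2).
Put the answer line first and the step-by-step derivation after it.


Answer: L = -36/25, M = 0, N = 0

z_s = 3/4, z_t = 5/3, z_ss = -3, z_st = 0, z_tt = 0
E = 25/16, F = 5/4, G = 34/9; answer radicand W^2 = 625/144
unnormalised second-form numerators: l = -3, m = 0, n = 0; L = l/sqrt(625/144), and similarly M = m/sqrt(W^2), N = n/sqrt(W^2)


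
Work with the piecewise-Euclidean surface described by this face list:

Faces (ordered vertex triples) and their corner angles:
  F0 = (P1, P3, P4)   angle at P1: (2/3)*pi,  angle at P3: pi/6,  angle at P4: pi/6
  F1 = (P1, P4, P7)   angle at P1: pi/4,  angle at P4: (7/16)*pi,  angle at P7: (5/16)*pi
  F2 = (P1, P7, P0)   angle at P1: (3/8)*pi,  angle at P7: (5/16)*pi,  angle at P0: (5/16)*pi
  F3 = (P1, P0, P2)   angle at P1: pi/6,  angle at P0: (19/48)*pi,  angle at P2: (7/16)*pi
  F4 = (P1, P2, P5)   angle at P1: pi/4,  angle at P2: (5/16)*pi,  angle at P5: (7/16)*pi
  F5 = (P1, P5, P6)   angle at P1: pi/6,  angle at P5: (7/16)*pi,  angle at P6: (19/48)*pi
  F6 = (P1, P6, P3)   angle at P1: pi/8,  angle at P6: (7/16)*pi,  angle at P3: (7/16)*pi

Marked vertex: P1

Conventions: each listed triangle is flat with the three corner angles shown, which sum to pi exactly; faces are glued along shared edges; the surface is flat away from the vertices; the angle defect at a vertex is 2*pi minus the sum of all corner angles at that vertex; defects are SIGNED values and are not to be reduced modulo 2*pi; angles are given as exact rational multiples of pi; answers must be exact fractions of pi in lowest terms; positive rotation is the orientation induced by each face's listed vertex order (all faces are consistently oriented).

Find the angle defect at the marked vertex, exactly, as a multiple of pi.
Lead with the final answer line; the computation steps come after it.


Answer: defect(P1) = 0

Sum of corner angles at P1: 2*pi
defect = 2*pi - 2*pi


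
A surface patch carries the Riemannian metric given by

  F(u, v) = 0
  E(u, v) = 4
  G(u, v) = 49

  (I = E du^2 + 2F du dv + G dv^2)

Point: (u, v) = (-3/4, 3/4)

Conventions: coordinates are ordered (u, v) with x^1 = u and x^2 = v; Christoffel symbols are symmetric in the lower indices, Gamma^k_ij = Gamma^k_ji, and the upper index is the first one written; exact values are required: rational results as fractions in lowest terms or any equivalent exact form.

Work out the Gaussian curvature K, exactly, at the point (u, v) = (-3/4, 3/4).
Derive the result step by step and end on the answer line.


E = 4, F = 0, G = 49, EG - F^2 = 196 at the point
E_u = 0, E_v = 0, F_u = 0, F_v = 0, G_u = 0, G_v = 0
E_vv = 0, F_uv = 0, G_uu = 0
Compute both Brioschi determinants and normalise by (EG - F^2)^2.
M1 = [[-E_vv/2 + F_uv - G_uu/2, E_u/2, F_u - E_v/2], [F_v - G_u/2, E, F], [G_v/2, F, G]] = [[0, 0, 0], [0, 4, 0], [0, 0, 49]]; det M1 = 0
M2 = [[0, E_v/2, G_u/2], [E_v/2, E, F], [G_u/2, F, G]] = [[0, 0, 0], [0, 4, 0], [0, 0, 49]]; det M2 = 0
det M1 - det M2 = 0; K = 0 / (196)^2 = 0

Answer: K = 0


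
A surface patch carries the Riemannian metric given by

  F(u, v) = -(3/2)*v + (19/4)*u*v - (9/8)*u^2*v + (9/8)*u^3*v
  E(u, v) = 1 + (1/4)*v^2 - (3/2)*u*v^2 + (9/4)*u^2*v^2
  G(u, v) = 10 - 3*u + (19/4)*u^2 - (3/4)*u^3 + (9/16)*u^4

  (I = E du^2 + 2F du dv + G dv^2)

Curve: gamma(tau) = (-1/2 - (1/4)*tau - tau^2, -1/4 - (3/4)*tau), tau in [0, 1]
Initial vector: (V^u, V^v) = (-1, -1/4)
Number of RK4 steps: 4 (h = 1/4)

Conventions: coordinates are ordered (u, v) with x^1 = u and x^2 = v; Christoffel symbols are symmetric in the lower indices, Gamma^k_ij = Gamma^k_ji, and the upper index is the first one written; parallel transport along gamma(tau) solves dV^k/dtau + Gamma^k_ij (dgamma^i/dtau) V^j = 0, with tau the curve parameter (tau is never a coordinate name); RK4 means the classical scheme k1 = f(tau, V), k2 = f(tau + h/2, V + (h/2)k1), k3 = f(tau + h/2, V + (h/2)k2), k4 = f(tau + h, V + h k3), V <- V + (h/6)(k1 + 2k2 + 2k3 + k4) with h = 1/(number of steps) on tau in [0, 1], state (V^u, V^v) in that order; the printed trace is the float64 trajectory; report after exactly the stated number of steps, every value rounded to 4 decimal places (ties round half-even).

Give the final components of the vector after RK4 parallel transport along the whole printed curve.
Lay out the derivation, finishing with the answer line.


gamma'(tau) = (-1/4 - 2*tau, -3/4); f(tau, V)^k = -Gamma^k_ij(gamma(tau)) gamma'^i(tau) V^j; h = 1/4; intermediate values shown to 6 dp
curve data and Christoffel symbols at the stage parameters:
  tau = 0.000000: gamma = (-0.500000, -0.250000), gamma' = (-0.250000, -0.750000); Gamma_uuu = -0.009074, Gamma_uuv = -0.030248, Gamma_uvv = 0.000000, Gamma_vuu = -0.099819, Gamma_vuv = -0.332728, Gamma_vvv = 0.000000
  tau = 0.125000: gamma = (-0.546875, -0.343750), gamma' = (-0.500000, -0.750000); Gamma_uuu = -0.017412, Gamma_uuv = -0.044585, Gamma_uvv = 0.000000, Gamma_vuu = -0.134189, Gamma_vuv = -0.343605, Gamma_vvv = 0.000000
  tau = 0.250000: gamma = (-0.625000, -0.437500), gamma' = (-0.750000, -0.750000); Gamma_uuu = -0.028671, Gamma_uuv = -0.062804, Gamma_uvv = 0.000000, Gamma_vuu = -0.164370, Gamma_vuv = -0.360048, Gamma_vvv = 0.000000
  tau = 0.375000: gamma = (-0.734375, -0.531250), gamma' = (-1.000000, -0.750000); Gamma_uuu = -0.042510, Gamma_uuv = -0.085436, Gamma_uvv = 0.000000, Gamma_vuu = -0.188443, Gamma_vuv = -0.378733, Gamma_vvv = 0.000000
  tau = 0.500000: gamma = (-0.875000, -0.625000), gamma' = (-1.250000, -0.750000); Gamma_uuu = -0.057790, Gamma_uuv = -0.111727, Gamma_uvv = 0.000000, Gamma_vuu = -0.204656, Gamma_vuv = -0.395667, Gamma_vvv = 0.000000
  tau = 0.625000: gamma = (-1.046875, -0.718750), gamma' = (-1.500000, -0.750000); Gamma_uuu = -0.072603, Gamma_uuv = -0.139419, Gamma_uvv = 0.000000, Gamma_vuu = -0.212017, Gamma_vuv = -0.407134, Gamma_vvv = 0.000000
  tau = 0.750000: gamma = (-1.250000, -0.812500), gamma' = (-1.750000, -0.750000); Gamma_uuu = -0.084800, Gamma_uuv = -0.165250, Gamma_uvv = 0.000000, Gamma_vuu = -0.210797, Gamma_vuv = -0.410785, Gamma_vvv = 0.000000
  tau = 0.875000: gamma = (-1.484375, -0.906250), gamma' = (-2.000000, -0.750000); Gamma_uuu = -0.092767, Gamma_uuv = -0.186066, Gamma_uvv = 0.000000, Gamma_vuu = -0.202534, Gamma_vuv = -0.406231, Gamma_vvv = 0.000000
  tau = 1.000000: gamma = (-1.750000, -1.000000), gamma' = (-2.250000, -0.750000); Gamma_uuu = -0.095942, Gamma_uuv = -0.199879, Gamma_uvv = 0.000000, Gamma_vuu = -0.189485, Gamma_vuv = -0.394761, Gamma_vvv = 0.000000
step 0: V^u = -1.0000, V^v = -0.2500
step 1: k1 = (0.026845, 0.295296), k2 = (0.046754, 0.360317), k3 = (0.046468, 0.358113), k4 = (0.075368, 0.432077); V <- V + (h/6)(k1 + 2k2 + 2k3 + k4): V^u = -0.9880, V^v = -0.1598
step 2: k1 = (0.075309, 0.431741), k2 = (0.113346, 0.502453), k3 = (0.112084, 0.496859), k4 = (0.154757, 0.548052); V <- V + (h/6)(k1 + 2k2 + 2k3 + k4): V^u = -0.9596, V^v = -0.0357
step 3: k1 = (0.154718, 0.547915), k2 = (0.193864, 0.566126), k3 = (0.192343, 0.561685), k4 = (0.217962, 0.541816); V <- V + (h/6)(k1 + 2k2 + 2k3 + k4): V^u = -0.9119, V^v = 0.1037
step 4: k1 = (0.218362, 0.542811), k2 = (0.223739, 0.488480), k3 = (0.226048, 0.493520), k4 = (0.210769, 0.416269); V <- V + (h/6)(k1 + 2k2 + 2k3 + k4): V^u = -0.8565, V^v = 0.2255

Answer: V^u = -0.8565, V^v = 0.2255


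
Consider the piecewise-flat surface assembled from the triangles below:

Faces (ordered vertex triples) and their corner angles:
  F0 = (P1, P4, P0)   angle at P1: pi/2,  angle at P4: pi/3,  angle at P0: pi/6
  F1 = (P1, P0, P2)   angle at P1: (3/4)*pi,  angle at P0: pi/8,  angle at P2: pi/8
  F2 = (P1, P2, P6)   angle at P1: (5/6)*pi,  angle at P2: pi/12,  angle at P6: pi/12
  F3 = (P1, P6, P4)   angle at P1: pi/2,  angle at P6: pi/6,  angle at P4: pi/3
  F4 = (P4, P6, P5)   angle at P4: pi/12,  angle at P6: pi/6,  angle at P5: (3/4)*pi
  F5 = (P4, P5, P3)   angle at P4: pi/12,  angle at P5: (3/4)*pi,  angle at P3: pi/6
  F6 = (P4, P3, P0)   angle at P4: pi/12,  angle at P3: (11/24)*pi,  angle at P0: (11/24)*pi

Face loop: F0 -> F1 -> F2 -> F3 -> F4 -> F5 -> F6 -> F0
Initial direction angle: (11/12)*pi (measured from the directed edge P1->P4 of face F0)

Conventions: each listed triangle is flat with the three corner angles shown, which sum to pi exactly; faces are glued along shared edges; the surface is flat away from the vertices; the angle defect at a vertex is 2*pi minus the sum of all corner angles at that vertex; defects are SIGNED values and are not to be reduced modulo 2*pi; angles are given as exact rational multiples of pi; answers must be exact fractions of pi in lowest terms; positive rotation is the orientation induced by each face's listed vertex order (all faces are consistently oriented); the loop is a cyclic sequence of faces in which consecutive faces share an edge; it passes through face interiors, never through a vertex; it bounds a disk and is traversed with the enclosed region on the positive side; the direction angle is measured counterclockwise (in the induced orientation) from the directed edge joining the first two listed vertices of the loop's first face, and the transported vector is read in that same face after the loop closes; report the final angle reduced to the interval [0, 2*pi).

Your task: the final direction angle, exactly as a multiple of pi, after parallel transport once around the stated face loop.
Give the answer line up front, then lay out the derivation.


Answer: final direction angle = (17/12)*pi

enclosed vertex P1: corner angles sum to (31/12)*pi, defect = 2*pi - (31/12)*pi = (-7/12)*pi
enclosed vertex P4: corner angles sum to (11/12)*pi, defect = 2*pi - (11/12)*pi = (13/12)*pi
by Gauss-Bonnet the loop rotates the vector by the enclosed defect sum (positive orientation, mod 2*pi)
final angle = (11/12)*pi + pi/2 = (17/12)*pi (mod 2*pi)


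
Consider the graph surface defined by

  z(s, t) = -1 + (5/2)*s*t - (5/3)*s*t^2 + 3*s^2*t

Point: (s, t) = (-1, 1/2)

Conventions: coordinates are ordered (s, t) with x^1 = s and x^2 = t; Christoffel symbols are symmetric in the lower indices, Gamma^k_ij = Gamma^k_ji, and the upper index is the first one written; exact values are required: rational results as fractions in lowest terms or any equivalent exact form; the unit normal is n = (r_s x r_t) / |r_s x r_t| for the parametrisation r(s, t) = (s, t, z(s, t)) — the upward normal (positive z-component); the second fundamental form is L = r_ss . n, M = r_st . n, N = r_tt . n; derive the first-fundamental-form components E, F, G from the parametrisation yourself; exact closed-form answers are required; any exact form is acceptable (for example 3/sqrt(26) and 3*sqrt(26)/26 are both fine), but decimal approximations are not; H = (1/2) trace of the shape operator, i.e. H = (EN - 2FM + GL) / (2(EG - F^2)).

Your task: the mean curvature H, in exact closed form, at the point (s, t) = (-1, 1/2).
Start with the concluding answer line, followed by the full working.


Answer: H = -336*sqrt(374)/34969

z_s = -13/6, z_t = 13/6, z_ss = 3, z_st = -31/6, z_tt = 10/3
E = 205/36, F = -169/36, G = 205/36; answer radicand W^2 = 187/18
unnormalised second-form numerators: l = 3, m = -31/6, n = 10/3; L = l/sqrt(187/18), and similarly M = m/sqrt(W^2), N = n/sqrt(W^2)
H = (E*n - 2*F*m + G*l) / (2*(EG - F^2)*sqrt(W^2)); E*n - 2*F*m + G*l = -112/9, EG - F^2 = 187/18, so H = (-112/187)/sqrt(187/18)


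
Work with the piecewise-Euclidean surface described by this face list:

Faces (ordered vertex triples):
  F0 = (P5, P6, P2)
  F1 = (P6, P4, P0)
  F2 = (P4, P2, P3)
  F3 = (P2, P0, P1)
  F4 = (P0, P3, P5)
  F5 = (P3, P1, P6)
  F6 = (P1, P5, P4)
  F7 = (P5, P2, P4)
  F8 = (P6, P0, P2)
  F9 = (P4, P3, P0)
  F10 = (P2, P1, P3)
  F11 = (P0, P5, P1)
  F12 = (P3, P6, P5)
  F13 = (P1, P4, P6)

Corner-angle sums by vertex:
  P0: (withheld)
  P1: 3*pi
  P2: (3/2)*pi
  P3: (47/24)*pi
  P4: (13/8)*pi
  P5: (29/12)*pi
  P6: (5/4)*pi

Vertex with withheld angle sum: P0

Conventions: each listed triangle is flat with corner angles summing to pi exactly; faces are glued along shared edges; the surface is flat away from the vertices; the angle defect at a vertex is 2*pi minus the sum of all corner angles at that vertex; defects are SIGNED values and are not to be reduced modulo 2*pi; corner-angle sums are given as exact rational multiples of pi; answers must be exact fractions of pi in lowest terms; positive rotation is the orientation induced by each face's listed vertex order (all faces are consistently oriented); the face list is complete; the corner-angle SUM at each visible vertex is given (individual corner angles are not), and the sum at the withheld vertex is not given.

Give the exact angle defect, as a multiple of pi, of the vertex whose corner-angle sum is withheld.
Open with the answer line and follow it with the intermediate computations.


Answer: defect(P0) = -pi/4

V = 7, E = 21, F = 14; chi = V - E + F = 0
Gauss-Bonnet: total defect = 2*pi*chi = 0; visible defects sum to pi/4


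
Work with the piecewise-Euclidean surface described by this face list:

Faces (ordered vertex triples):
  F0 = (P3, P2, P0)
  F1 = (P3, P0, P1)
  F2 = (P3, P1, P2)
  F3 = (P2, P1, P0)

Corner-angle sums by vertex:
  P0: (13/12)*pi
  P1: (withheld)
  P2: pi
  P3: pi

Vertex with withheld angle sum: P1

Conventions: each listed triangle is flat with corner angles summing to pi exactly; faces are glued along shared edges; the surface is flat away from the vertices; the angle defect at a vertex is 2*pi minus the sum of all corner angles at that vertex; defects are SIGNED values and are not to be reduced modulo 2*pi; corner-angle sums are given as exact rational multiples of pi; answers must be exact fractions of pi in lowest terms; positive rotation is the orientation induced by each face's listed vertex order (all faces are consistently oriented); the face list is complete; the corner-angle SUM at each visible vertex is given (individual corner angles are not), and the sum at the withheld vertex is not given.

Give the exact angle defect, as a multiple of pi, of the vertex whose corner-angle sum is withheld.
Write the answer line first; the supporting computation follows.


Answer: defect(P1) = (13/12)*pi

V = 4, E = 6, F = 4; chi = V - E + F = 2
Gauss-Bonnet: total defect = 2*pi*chi = 4*pi; visible defects sum to (35/12)*pi


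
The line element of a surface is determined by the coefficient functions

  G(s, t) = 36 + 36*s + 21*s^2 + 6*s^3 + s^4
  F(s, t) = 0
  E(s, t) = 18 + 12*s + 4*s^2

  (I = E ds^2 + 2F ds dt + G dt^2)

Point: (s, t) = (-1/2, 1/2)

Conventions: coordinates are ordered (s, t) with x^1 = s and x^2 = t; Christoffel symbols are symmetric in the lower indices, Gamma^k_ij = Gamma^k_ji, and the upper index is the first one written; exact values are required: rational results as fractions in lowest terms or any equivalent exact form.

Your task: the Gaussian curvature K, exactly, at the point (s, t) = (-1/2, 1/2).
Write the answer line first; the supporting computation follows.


Answer: K = -72/3211

E = 13, F = 0, G = 361/16, EG - F^2 = 4693/16 at the point
E_s = 8, E_t = 0, F_s = 0, F_t = 0, G_s = 19, G_t = 0
E_tt = 0, F_st = 0, G_ss = 27
The intrinsic route: Brioschi's K = (det M1 - det M2)/(EG - F^2)^2.
M1 = [[-E_tt/2 + F_st - G_ss/2, E_s/2, F_s - E_t/2], [F_t - G_s/2, E, F], [G_t/2, F, G]] = [[-27/2, 4, 0], [-19/2, 13, 0], [0, 0, 361/16]]; det M1 = -99275/32
M2 = [[0, E_t/2, G_s/2], [E_t/2, E, F], [G_s/2, F, G]] = [[0, 0, 19/2], [0, 13, 0], [19/2, 0, 361/16]]; det M2 = -4693/4
det M1 - det M2 = -61731/32; K = -61731/32 / (4693/16)^2 = -72/3211


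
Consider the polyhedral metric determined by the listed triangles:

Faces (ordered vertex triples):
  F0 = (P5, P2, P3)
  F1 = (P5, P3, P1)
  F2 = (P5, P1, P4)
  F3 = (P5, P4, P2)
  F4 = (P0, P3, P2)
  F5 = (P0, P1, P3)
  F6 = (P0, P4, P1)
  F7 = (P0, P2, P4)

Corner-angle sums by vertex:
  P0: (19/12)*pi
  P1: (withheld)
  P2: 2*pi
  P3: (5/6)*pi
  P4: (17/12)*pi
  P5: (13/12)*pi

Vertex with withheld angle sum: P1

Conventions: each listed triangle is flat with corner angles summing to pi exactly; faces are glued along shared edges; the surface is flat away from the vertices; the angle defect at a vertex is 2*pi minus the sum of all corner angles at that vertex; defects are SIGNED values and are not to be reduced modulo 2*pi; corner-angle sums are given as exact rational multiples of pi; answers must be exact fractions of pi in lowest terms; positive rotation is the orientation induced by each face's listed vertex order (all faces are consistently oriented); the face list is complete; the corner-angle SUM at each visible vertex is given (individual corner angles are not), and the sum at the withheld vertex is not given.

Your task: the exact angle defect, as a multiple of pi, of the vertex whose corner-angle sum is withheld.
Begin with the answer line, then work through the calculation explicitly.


Answer: defect(P1) = (11/12)*pi

V = 6, E = 12, F = 8; chi = V - E + F = 2
Gauss-Bonnet: total defect = 2*pi*chi = 4*pi; visible defects sum to (37/12)*pi


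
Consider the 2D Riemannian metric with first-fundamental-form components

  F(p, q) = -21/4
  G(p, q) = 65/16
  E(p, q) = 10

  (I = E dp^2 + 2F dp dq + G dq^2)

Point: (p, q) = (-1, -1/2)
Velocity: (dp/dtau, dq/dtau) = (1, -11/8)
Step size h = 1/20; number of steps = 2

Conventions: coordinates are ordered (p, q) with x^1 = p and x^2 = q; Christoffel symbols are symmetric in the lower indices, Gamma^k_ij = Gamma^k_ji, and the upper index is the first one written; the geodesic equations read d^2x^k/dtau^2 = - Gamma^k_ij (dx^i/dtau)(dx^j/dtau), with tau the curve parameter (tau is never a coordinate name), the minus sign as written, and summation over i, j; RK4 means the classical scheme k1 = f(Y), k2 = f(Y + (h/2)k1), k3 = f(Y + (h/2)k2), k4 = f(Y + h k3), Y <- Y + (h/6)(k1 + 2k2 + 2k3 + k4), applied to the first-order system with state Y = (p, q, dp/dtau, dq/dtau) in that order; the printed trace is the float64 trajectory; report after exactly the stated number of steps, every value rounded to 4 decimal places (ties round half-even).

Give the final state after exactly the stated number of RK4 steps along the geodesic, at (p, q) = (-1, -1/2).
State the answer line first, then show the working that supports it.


Answer: p = -0.9000, q = -0.6375, dp/dtau = 1.0000, dq/dtau = -1.3750

f(Y) = (dp/dtau, dq/dtau, -Gamma^p_ij Y'^i Y'^j, -Gamma^q_ij Y'^i Y'^j) with the Gammas evaluated at the stage position; h = 0.050000; intermediate values shown to 6 dp
step 0: p = -1.0000, q = -0.5000, dp/dtau = 1.0000, dq/dtau = -1.3750
step 1:
  k1: at (p, q) = (-1.000000, -0.500000), (dp/dtau, dq/dtau) = (1.000000, -1.375000); Gamma_ppp = 0.000000, Gamma_ppq = 0.000000, Gamma_pqq = 0.000000, Gamma_qpp = 0.000000, Gamma_qpq = 0.000000, Gamma_qqq = 0.000000; k1 = (1.000000, -1.375000, 0.000000, 0.000000)
  k2: at (p, q) = (-0.975000, -0.534375), (dp/dtau, dq/dtau) = (1.000000, -1.375000); Gamma_ppp = 0.000000, Gamma_ppq = 0.000000, Gamma_pqq = 0.000000, Gamma_qpp = 0.000000, Gamma_qpq = 0.000000, Gamma_qqq = 0.000000; k2 = (1.000000, -1.375000, 0.000000, 0.000000)
  k3: at (p, q) = (-0.975000, -0.534375), (dp/dtau, dq/dtau) = (1.000000, -1.375000); Gamma_ppp = 0.000000, Gamma_ppq = 0.000000, Gamma_pqq = 0.000000, Gamma_qpp = 0.000000, Gamma_qpq = 0.000000, Gamma_qqq = 0.000000; k3 = (1.000000, -1.375000, 0.000000, 0.000000)
  k4: at (p, q) = (-0.950000, -0.568750), (dp/dtau, dq/dtau) = (1.000000, -1.375000); Gamma_ppp = 0.000000, Gamma_ppq = 0.000000, Gamma_pqq = 0.000000, Gamma_qpp = 0.000000, Gamma_qpq = 0.000000, Gamma_qqq = 0.000000; k4 = (1.000000, -1.375000, 0.000000, 0.000000)
  Y <- Y + (h/6)(k1 + 2k2 + 2k3 + k4): p = -0.9500, q = -0.5687, dp/dtau = 1.0000, dq/dtau = -1.3750
step 2:
  k1: at (p, q) = (-0.950000, -0.568750), (dp/dtau, dq/dtau) = (1.000000, -1.375000); Gamma_ppp = 0.000000, Gamma_ppq = 0.000000, Gamma_pqq = 0.000000, Gamma_qpp = 0.000000, Gamma_qpq = 0.000000, Gamma_qqq = 0.000000; k1 = (1.000000, -1.375000, 0.000000, 0.000000)
  k2: at (p, q) = (-0.925000, -0.603125), (dp/dtau, dq/dtau) = (1.000000, -1.375000); Gamma_ppp = 0.000000, Gamma_ppq = 0.000000, Gamma_pqq = 0.000000, Gamma_qpp = 0.000000, Gamma_qpq = 0.000000, Gamma_qqq = 0.000000; k2 = (1.000000, -1.375000, 0.000000, 0.000000)
  k3: at (p, q) = (-0.925000, -0.603125), (dp/dtau, dq/dtau) = (1.000000, -1.375000); Gamma_ppp = 0.000000, Gamma_ppq = 0.000000, Gamma_pqq = 0.000000, Gamma_qpp = 0.000000, Gamma_qpq = 0.000000, Gamma_qqq = 0.000000; k3 = (1.000000, -1.375000, 0.000000, 0.000000)
  k4: at (p, q) = (-0.900000, -0.637500), (dp/dtau, dq/dtau) = (1.000000, -1.375000); Gamma_ppp = 0.000000, Gamma_ppq = 0.000000, Gamma_pqq = 0.000000, Gamma_qpp = 0.000000, Gamma_qpq = 0.000000, Gamma_qqq = 0.000000; k4 = (1.000000, -1.375000, 0.000000, 0.000000)
  Y <- Y + (h/6)(k1 + 2k2 + 2k3 + k4): p = -0.9000, q = -0.6375, dp/dtau = 1.0000, dq/dtau = -1.3750


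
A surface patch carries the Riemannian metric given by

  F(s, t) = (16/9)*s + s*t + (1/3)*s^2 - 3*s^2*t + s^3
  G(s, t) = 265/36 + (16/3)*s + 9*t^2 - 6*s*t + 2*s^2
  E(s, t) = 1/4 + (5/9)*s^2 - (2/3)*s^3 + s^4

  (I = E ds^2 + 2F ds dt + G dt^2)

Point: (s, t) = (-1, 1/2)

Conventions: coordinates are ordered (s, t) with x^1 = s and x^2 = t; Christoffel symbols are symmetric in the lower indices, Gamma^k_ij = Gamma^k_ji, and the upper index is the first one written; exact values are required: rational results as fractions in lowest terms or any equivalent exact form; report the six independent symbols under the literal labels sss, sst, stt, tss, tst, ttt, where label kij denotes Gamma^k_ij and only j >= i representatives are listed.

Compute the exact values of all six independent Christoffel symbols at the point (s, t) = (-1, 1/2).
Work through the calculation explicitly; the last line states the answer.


E = 89/36, F = -40/9, G = 167/18 at the point
E_s = -64/9, E_t = 0, F_s = 137/18, F_t = -4, G_s = -5/3, G_t = 15
EG - F^2 = 2063/648;  g^inv = (648/2063) * [[167/18, 40/9], [40/9, 89/36]]
first-kind symbols [ij,l] = (1/2)(d_i g_jl + d_j g_il - d_l g_ij): [ss,s] = E_s/2 = -32/9, [ss,t] = F_s - E_t/2 = 137/18, [st,s] = E_t/2 = 0, [st,t] = G_s/2 = -5/6, [tt,s] = F_t - G_s/2 = -19/6, [tt,t] = G_t/2 = 15/2
Gamma^s_ij = (G*[ij,s] - F*[ij,t])/(EG - F^2), Gamma^t_ij = (E*[ij,t] - F*[ij,s])/(EG - F^2)

Answer: Gamma_sss = 544/2063, Gamma_sst = -2400/2063, Gamma_stt = 2562/2063, Gamma_tss = 1953/2063, Gamma_tst = -1335/2063, Gamma_ttt = 2895/2063


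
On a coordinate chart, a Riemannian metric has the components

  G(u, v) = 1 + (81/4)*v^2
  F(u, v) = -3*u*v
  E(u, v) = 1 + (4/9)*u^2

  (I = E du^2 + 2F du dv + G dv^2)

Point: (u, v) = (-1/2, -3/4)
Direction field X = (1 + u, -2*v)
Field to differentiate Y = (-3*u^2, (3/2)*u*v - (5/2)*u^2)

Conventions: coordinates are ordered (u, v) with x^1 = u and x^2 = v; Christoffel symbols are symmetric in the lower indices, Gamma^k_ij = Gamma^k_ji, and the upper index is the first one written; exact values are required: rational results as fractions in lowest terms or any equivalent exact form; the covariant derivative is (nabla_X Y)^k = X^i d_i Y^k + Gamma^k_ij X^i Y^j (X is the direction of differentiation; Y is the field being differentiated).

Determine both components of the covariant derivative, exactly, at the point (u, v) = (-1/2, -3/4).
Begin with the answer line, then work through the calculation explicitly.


Answer: (nabla_X Y)^u = 21537/14402, (nabla_X Y)^v = -45061/115216

E = 10/9, F = -9/8, G = 793/64 at the point
E_u = -4/9, E_v = 0, F_u = 9/4, F_v = 3/2, G_u = 0, G_v = -243/8
EG - F^2 = 7201/576;  g^inv = (576/7201) * [[793/64, 9/8], [9/8, 10/9]]
first-kind symbols [ij,l] = (1/2)(d_i g_jl + d_j g_il - d_l g_ij): [uu,u] = E_u/2 = -2/9, [uu,v] = F_u - E_v/2 = 9/4, [uv,u] = E_v/2 = 0, [uv,v] = G_u/2 = 0, [vv,u] = F_v - G_u/2 = 3/2, [vv,v] = G_v/2 = -243/16
Gamma^u_ij = (G*[ij,u] - F*[ij,v])/(EG - F^2), Gamma^v_ij = (E*[ij,v] - F*[ij,u])/(EG - F^2)
Gamma_uuu = -128/7201, Gamma_uuv = 0, Gamma_uvv = 864/7201, Gamma_vuu = 1296/7201, Gamma_vuv = 0, Gamma_vvv = -8748/7201
X = (1/2, 3/2), Y = (-3/4, -1/16) at the point


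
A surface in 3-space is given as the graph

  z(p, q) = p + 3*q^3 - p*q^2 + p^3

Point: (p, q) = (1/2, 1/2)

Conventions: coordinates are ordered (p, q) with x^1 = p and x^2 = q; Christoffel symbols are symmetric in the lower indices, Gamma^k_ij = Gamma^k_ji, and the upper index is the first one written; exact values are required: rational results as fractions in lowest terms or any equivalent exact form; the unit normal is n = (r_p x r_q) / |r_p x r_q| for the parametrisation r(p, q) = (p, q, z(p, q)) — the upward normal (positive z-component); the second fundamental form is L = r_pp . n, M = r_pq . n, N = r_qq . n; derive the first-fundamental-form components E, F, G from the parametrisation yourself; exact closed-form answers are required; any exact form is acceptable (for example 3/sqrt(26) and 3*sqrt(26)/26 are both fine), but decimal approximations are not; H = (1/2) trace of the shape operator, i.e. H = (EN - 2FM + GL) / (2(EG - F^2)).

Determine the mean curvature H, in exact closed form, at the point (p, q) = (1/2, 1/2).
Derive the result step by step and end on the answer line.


z_p = 3/2, z_q = 7/4, z_pp = 3, z_pq = -1, z_qq = 8
E = 13/4, F = 21/8, G = 65/16; answer radicand W^2 = 101/16
unnormalised second-form numerators: l = 3, m = -1, n = 8; L = l/sqrt(101/16), and similarly M = m/sqrt(W^2), N = n/sqrt(W^2)
H = (E*n - 2*F*m + G*l) / (2*(EG - F^2)*sqrt(W^2)); E*n - 2*F*m + G*l = 695/16, EG - F^2 = 101/16, so H = (695/202)/sqrt(101/16)

Answer: H = 1390*sqrt(101)/10201


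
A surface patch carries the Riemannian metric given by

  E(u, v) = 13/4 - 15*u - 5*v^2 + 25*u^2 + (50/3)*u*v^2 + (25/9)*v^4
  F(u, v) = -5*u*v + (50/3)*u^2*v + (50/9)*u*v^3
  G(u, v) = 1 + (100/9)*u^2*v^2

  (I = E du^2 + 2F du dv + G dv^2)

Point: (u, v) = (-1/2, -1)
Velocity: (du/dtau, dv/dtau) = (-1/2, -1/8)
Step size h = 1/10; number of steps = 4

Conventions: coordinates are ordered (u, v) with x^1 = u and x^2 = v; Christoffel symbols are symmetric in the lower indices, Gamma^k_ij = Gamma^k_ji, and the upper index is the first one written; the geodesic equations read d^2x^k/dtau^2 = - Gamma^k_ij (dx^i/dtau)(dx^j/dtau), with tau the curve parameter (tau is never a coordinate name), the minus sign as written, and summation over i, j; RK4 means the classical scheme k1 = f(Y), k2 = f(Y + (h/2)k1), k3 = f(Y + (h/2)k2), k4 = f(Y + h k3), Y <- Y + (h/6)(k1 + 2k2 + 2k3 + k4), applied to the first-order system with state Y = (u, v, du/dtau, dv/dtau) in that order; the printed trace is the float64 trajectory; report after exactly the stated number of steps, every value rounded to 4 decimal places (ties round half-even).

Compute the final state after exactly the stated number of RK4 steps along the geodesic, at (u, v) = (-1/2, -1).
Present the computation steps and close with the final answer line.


f(Y) = (du/dtau, dv/dtau, -Gamma^u_ij Y'^i Y'^j, -Gamma^v_ij Y'^i Y'^j) with the Gammas evaluated at the stage position; h = 0.100000; intermediate values shown to 6 dp
step 0: u = -0.5000, v = -1.0000, du/dtau = -0.5000, dv/dtau = -0.1250
step 1:
  k1: at (u, v) = (-0.500000, -1.000000), (du/dtau, dv/dtau) = (-0.500000, -0.125000); Gamma_uuu = -1.265060, Gamma_uuv = 0.843373, Gamma_uvv = 0.421687, Gamma_vuu = 0.903614, Gamma_vuv = -0.602410, Gamma_vvv = -0.301205; k1 = (-0.500000, -0.125000, 0.204255, -0.145896)
  k2: at (u, v) = (-0.525000, -1.006250), (du/dtau, dv/dtau) = (-0.489787, -0.132295); Gamma_uuu = -1.213621, Gamma_uuv = 0.814138, Gamma_uvv = 0.424768, Gamma_vuu = 0.876787, Gamma_vuv = -0.588178, Gamma_vvv = -0.306875; k2 = (-0.489787, -0.132295, 0.178197, -0.128739)
  k3: at (u, v) = (-0.524489, -1.006615), (du/dtau, dv/dtau) = (-0.491090, -0.131437); Gamma_uuu = -1.214424, Gamma_uuv = 0.814971, Gamma_uvv = 0.424635, Gamma_vuu = 0.878192, Gamma_vuv = -0.589334, Gamma_vvv = -0.307068; k3 = (-0.491090, -0.131437, 0.180338, -0.130408)
  k4: at (u, v) = (-0.549109, -1.013144), (du/dtau, dv/dtau) = (-0.481966, -0.138041); Gamma_uuu = -1.166598, Gamma_uuv = 0.787954, Gamma_uvv = 0.427060, Gamma_vuu = 0.853472, Gamma_vuv = -0.576460, Gamma_vvv = -0.312433; k4 = (-0.481966, -0.138041, 0.158006, -0.115596)
  Y <- Y + (h/6)(k1 + 2k2 + 2k3 + k4): u = -0.5491, v = -1.0132, du/dtau = -0.4820, dv/dtau = -0.1380
step 2:
  k1: at (u, v) = (-0.549062, -1.013175), (du/dtau, dv/dtau) = (-0.482011, -0.137996); Gamma_uuu = -1.166667, Gamma_uuv = 0.788025, Gamma_uvv = 0.427048, Gamma_vuu = 0.853591, Gamma_vuv = -0.576558, Gamma_vvv = -0.312450; k1 = (-0.482011, -0.137996, 0.158093, -0.115668)
  k2: at (u, v) = (-0.573163, -1.020075), (du/dtau, dv/dtau) = (-0.474107, -0.143780); Gamma_uuu = -1.122363, Gamma_uuv = 0.763263, Gamma_uvv = 0.428864, Gamma_vuu = 0.831207, Gamma_vuv = -0.565262, Gamma_vvv = -0.317611; k2 = (-0.474107, -0.143780, 0.139357, -0.103206)
  k3: at (u, v) = (-0.572767, -1.020364), (du/dtau, dv/dtau) = (-0.475043, -0.143157); Gamma_uuu = -1.122887, Gamma_uuv = 0.763836, Gamma_uvv = 0.428769, Gamma_vuu = 0.832193, Gamma_vuv = -0.566093, Gamma_vvv = -0.317769; k3 = (-0.475043, -0.143157, 0.140720, -0.104290)
  k4: at (u, v) = (-0.596566, -1.027491), (du/dtau, dv/dtau) = (-0.467939, -0.148425); Gamma_uuu = -1.081439, Gamma_uuv = 0.740779, Gamma_uvv = 0.430100, Gamma_vuu = 0.811385, Gamma_vuv = -0.555794, Gamma_vvv = -0.322697; k4 = (-0.467939, -0.148425, 0.124424, -0.093353)
  Y <- Y + (h/6)(k1 + 2k2 + 2k3 + k4): u = -0.5965, v = -1.0275, du/dtau = -0.4680, dv/dtau = -0.1484
step 3:
  k1: at (u, v) = (-0.596533, -1.027513), (du/dtau, dv/dtau) = (-0.467967, -0.148397); Gamma_uuu = -1.081481, Gamma_uuv = 0.740824, Gamma_uvv = 0.430093, Gamma_vuu = 0.811461, Gamma_vuv = -0.555858, Gamma_vvv = -0.322709; k1 = (-0.467967, -0.148397, 0.124473, -0.093395)
  k2: at (u, v) = (-0.619931, -1.034933), (du/dtau, dv/dtau) = (-0.461743, -0.153066); Gamma_uuu = -1.042783, Gamma_uuv = 0.719474, Gamma_uvv = 0.430969, Gamma_vuu = 0.792365, Gamma_vuv = -0.546697, Gamma_vvv = -0.327475; k2 = (-0.461743, -0.153066, 0.110530, -0.083987)
  k3: at (u, v) = (-0.619620, -1.035167), (du/dtau, dv/dtau) = (-0.462440, -0.152596); Gamma_uuu = -1.043131, Gamma_uuv = 0.719876, Gamma_uvv = 0.430896, Gamma_vuu = 0.793076, Gamma_vuv = -0.547310, Gamma_vvv = -0.327604; k3 = (-0.462440, -0.152596, 0.111442, -0.084728)
  k4: at (u, v) = (-0.642777, -1.042773), (du/dtau, dv/dtau) = (-0.456822, -0.156869); Gamma_uuu = -1.006725, Gamma_uuv = 0.699857, Gamma_uvv = 0.431400, Gamma_vuu = 0.775182, Gamma_vuv = -0.538892, Gamma_vvv = -0.332179; k4 = (-0.456822, -0.156869, 0.099169, -0.076360)
  Y <- Y + (h/6)(k1 + 2k2 + 2k3 + k4): u = -0.6428, v = -1.0428, du/dtau = -0.4568, dv/dtau = -0.1568
step 4:
  k1: at (u, v) = (-0.642752, -1.042790), (du/dtau, dv/dtau) = (-0.456840, -0.156850); Gamma_uuu = -1.006752, Gamma_uuv = 0.699887, Gamma_uvv = 0.431395, Gamma_vuu = 0.775233, Gamma_vuv = -0.538937, Gamma_vvv = -0.332189; k1 = (-0.456840, -0.156850, 0.099198, -0.076386)
  k2: at (u, v) = (-0.665594, -1.050632), (du/dtau, dv/dtau) = (-0.451880, -0.160669); Gamma_uuu = -0.972540, Gamma_uuv = 0.681188, Gamma_uvv = 0.431545, Gamma_vuu = 0.758627, Gamma_vuv = -0.531359, Gamma_vvv = -0.336625; k2 = (-0.451880, -0.160669, 0.088536, -0.069062)
  k3: at (u, v) = (-0.665346, -1.050823), (du/dtau, dv/dtau) = (-0.452413, -0.160303); Gamma_uuu = -0.972772, Gamma_uuv = 0.681474, Gamma_uvv = 0.431487, Gamma_vuu = 0.759149, Gamma_vuv = -0.531821, Gamma_vvv = -0.336731; k3 = (-0.452413, -0.160303, 0.089172, -0.069589)
  k4: at (u, v) = (-0.687993, -1.058820), (du/dtau, dv/dtau) = (-0.447923, -0.163809); Gamma_uuu = -0.940432, Gamma_uuv = 0.663832, Gamma_uvv = 0.431341, Gamma_vuu = 0.743476, Gamma_vuv = -0.524805, Gamma_vvv = -0.341004; k4 = (-0.447923, -0.163809, 0.079694, -0.063003)
  Y <- Y + (h/6)(k1 + 2k2 + 2k3 + k4): u = -0.6880, v = -1.0588, du/dtau = -0.4479, dv/dtau = -0.1638

Answer: u = -0.6880, v = -1.0588, du/dtau = -0.4479, dv/dtau = -0.1638


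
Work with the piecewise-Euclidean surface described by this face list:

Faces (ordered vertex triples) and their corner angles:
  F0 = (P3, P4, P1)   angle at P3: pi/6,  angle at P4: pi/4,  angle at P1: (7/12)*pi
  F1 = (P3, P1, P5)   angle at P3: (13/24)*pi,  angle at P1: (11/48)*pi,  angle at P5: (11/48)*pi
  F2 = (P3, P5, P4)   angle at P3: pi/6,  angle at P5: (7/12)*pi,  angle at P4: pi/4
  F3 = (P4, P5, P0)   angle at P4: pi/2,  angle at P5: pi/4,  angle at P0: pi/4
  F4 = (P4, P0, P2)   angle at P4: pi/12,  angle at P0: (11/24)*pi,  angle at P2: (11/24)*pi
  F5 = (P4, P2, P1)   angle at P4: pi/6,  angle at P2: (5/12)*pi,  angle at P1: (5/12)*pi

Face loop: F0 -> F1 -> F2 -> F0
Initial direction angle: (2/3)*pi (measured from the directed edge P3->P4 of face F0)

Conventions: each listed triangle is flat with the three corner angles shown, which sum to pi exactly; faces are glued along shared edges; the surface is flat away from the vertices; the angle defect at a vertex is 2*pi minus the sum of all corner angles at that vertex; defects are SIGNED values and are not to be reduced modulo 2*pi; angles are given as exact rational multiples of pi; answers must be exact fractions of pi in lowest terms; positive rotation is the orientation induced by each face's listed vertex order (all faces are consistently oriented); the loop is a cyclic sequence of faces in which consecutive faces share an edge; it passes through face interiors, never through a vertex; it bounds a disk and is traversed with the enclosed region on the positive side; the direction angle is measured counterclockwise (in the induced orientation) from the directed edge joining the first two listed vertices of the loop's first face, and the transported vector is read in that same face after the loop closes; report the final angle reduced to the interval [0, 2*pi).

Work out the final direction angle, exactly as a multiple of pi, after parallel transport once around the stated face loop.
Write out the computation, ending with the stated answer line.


enclosed vertex P3: corner angles sum to (7/8)*pi, defect = 2*pi - (7/8)*pi = (9/8)*pi
adding the enclosed defects to the starting angle (mod 2*pi, induced orientation) gives the holonomy
final angle = (2/3)*pi + (9/8)*pi = (43/24)*pi (mod 2*pi)

Answer: final direction angle = (43/24)*pi


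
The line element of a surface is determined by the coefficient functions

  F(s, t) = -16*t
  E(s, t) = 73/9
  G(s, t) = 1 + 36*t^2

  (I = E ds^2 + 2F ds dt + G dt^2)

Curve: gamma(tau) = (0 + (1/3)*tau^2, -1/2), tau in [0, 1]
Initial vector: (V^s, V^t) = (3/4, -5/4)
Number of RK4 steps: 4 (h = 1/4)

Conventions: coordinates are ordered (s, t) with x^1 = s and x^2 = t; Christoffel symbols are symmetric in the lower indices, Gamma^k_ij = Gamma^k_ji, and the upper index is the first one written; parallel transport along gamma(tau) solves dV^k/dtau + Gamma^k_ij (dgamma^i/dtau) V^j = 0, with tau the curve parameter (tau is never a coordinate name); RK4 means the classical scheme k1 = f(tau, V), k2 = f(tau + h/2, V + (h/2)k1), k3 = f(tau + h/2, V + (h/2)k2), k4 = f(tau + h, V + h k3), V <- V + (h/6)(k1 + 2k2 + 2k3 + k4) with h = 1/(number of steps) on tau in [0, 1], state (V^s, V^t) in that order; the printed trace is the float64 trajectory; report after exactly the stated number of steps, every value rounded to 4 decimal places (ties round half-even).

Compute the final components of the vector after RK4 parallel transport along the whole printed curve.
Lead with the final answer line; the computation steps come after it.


Answer: V^s = 0.7500, V^t = -1.2500

gamma'(tau) = ((2/3)*tau, 0); f(tau, V)^k = -Gamma^k_ij(gamma(tau)) gamma'^i(tau) V^j; h = 1/4; intermediate values shown to 6 dp
curve data and Christoffel symbols at the stage parameters:
  tau = 0.000000: gamma = (0.000000, -0.500000), gamma' = (0.000000, 0.000000); Gamma_sss = 0.000000, Gamma_sst = 0.000000, Gamma_stt = -0.935065, Gamma_tss = 0.000000, Gamma_tst = 0.000000, Gamma_ttt = -1.051948
  tau = 0.125000: gamma = (0.005208, -0.500000), gamma' = (0.083333, 0.000000); Gamma_sss = 0.000000, Gamma_sst = 0.000000, Gamma_stt = -0.935065, Gamma_tss = 0.000000, Gamma_tst = 0.000000, Gamma_ttt = -1.051948
  tau = 0.250000: gamma = (0.020833, -0.500000), gamma' = (0.166667, 0.000000); Gamma_sss = 0.000000, Gamma_sst = 0.000000, Gamma_stt = -0.935065, Gamma_tss = 0.000000, Gamma_tst = 0.000000, Gamma_ttt = -1.051948
  tau = 0.375000: gamma = (0.046875, -0.500000), gamma' = (0.250000, 0.000000); Gamma_sss = 0.000000, Gamma_sst = 0.000000, Gamma_stt = -0.935065, Gamma_tss = 0.000000, Gamma_tst = 0.000000, Gamma_ttt = -1.051948
  tau = 0.500000: gamma = (0.083333, -0.500000), gamma' = (0.333333, 0.000000); Gamma_sss = 0.000000, Gamma_sst = 0.000000, Gamma_stt = -0.935065, Gamma_tss = 0.000000, Gamma_tst = 0.000000, Gamma_ttt = -1.051948
  tau = 0.625000: gamma = (0.130208, -0.500000), gamma' = (0.416667, 0.000000); Gamma_sss = 0.000000, Gamma_sst = 0.000000, Gamma_stt = -0.935065, Gamma_tss = 0.000000, Gamma_tst = 0.000000, Gamma_ttt = -1.051948
  tau = 0.750000: gamma = (0.187500, -0.500000), gamma' = (0.500000, 0.000000); Gamma_sss = 0.000000, Gamma_sst = 0.000000, Gamma_stt = -0.935065, Gamma_tss = 0.000000, Gamma_tst = 0.000000, Gamma_ttt = -1.051948
  tau = 0.875000: gamma = (0.255208, -0.500000), gamma' = (0.583333, 0.000000); Gamma_sss = 0.000000, Gamma_sst = 0.000000, Gamma_stt = -0.935065, Gamma_tss = 0.000000, Gamma_tst = 0.000000, Gamma_ttt = -1.051948
  tau = 1.000000: gamma = (0.333333, -0.500000), gamma' = (0.666667, 0.000000); Gamma_sss = 0.000000, Gamma_sst = 0.000000, Gamma_stt = -0.935065, Gamma_tss = 0.000000, Gamma_tst = 0.000000, Gamma_ttt = -1.051948
step 0: V^s = 0.7500, V^t = -1.2500
step 1: k1 = (0.000000, 0.000000), k2 = (0.000000, 0.000000), k3 = (0.000000, 0.000000), k4 = (0.000000, 0.000000); V <- V + (h/6)(k1 + 2k2 + 2k3 + k4): V^s = 0.7500, V^t = -1.2500
step 2: k1 = (0.000000, 0.000000), k2 = (0.000000, 0.000000), k3 = (0.000000, 0.000000), k4 = (0.000000, 0.000000); V <- V + (h/6)(k1 + 2k2 + 2k3 + k4): V^s = 0.7500, V^t = -1.2500
step 3: k1 = (0.000000, 0.000000), k2 = (0.000000, 0.000000), k3 = (0.000000, 0.000000), k4 = (0.000000, 0.000000); V <- V + (h/6)(k1 + 2k2 + 2k3 + k4): V^s = 0.7500, V^t = -1.2500
step 4: k1 = (0.000000, 0.000000), k2 = (0.000000, 0.000000), k3 = (0.000000, 0.000000), k4 = (0.000000, 0.000000); V <- V + (h/6)(k1 + 2k2 + 2k3 + k4): V^s = 0.7500, V^t = -1.2500
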